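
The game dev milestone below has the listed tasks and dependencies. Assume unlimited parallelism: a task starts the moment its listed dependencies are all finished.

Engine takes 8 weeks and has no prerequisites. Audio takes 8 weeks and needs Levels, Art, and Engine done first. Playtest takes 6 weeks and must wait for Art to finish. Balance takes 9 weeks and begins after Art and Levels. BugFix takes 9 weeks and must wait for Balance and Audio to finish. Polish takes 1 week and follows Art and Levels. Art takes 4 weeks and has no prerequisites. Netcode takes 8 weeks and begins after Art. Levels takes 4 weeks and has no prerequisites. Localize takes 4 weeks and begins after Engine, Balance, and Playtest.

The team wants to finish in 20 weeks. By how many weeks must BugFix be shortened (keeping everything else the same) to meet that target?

5

Current finish: 25 weeks; target: 20.
BugFix is on every critical path, so each week cut from BugFix cuts the finish by one (this holds down to a finish of 17).
Need 25 − 20 = 5 weeks off BugFix → BugFix becomes 4 weeks, finish becomes 20.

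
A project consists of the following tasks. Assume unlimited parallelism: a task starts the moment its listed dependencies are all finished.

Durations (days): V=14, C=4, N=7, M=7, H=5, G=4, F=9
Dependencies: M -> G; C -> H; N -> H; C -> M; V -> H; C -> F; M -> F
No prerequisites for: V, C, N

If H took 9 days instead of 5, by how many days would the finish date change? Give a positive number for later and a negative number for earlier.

As given, the longest chain is C→M→F = 4+7+9 = 20, so the finish is 20 days.
H has 1 day of float (longest path through it is 19).
New critical path: V→H = 14+9 = 23 ⇒ 23 days.
Change in finish: 23 − 20 = +3 days.

3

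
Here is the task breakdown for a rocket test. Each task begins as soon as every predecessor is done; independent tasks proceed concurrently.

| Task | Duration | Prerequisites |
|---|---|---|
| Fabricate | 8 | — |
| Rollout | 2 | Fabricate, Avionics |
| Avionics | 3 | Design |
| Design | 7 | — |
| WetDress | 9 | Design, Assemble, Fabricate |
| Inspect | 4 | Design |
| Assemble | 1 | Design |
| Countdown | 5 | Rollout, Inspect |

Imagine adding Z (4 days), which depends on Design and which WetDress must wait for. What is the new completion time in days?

20

Originally the rocket test takes 17 days.
With Z inserted, WetDress now waits for max(Design, Assemble, Fabricate, Z).
New critical path: Design→Z→WetDress = 7+4+9 = 20 ⇒ 20 days.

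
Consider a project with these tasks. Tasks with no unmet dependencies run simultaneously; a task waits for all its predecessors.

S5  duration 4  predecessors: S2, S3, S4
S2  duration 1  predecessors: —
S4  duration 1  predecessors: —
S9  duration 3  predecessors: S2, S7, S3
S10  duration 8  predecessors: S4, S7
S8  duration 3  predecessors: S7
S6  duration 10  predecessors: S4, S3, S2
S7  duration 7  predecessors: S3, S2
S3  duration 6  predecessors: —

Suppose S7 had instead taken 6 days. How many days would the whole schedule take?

20

Actual critical path: S3→S7→S10 = 6+7+8 = 21 ⇒ 21 days.
Since S7 is critical, the -1 change carries straight to that chain (now 20 days).
That remains the longest chain; total 20 days.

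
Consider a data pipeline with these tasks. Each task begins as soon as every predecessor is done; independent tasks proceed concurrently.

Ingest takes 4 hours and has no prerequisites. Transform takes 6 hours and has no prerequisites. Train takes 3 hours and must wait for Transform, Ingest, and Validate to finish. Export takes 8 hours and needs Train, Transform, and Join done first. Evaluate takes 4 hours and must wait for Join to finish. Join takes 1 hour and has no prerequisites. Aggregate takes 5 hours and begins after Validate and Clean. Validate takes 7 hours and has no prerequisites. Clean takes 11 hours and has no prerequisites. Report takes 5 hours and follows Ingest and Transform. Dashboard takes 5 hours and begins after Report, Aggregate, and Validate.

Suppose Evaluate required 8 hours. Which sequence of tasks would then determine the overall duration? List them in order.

Clean, Aggregate, Dashboard

As given, the longest chain is Clean→Aggregate→Dashboard = 11+5+5 = 21, so the finish is 21 hours.
The longest path through Evaluate is only 5 hours, so Evaluate has float 16.
The critical path is still Clean→Aggregate→Dashboard; finish is now 21 hours.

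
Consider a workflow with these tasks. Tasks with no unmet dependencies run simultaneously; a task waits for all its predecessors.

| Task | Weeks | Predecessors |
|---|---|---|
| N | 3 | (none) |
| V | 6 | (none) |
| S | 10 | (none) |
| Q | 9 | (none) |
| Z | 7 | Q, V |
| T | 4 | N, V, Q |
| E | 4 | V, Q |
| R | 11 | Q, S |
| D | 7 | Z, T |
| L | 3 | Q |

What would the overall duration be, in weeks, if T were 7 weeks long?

23

Baseline: Q→Z→D = 9+7+7 = 23 → 23 weeks.
T has 3 weeks of float (longest path through it is 20).
No other chain overtakes it, so the finish is 23 weeks.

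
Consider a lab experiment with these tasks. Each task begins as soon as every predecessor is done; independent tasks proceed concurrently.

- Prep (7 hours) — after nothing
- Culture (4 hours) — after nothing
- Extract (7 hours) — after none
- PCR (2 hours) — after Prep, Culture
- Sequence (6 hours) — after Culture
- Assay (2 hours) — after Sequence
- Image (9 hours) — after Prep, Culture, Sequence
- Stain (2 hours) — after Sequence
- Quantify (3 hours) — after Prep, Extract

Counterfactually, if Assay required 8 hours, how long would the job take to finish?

19

Actual critical path: Culture→Sequence→Image = 4+6+9 = 19 ⇒ 19 hours.
Assay is off the critical path — its longest chain is 12 hours, giving 7 of slack.
The critical path is still Culture→Sequence→Image; finish is now 19 hours.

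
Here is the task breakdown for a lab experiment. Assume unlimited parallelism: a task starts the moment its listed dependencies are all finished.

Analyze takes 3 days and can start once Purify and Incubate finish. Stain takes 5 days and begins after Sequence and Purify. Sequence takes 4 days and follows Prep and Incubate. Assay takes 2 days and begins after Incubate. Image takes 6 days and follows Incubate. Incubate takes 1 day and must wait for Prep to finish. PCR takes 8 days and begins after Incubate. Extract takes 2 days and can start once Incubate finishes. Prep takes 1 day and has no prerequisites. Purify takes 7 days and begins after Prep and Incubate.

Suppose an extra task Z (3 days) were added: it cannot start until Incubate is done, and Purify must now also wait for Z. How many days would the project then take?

Originally the project takes 14 days.
With Z inserted, Purify now waits for max(Prep, Incubate, Z).
New critical path: Prep→Incubate→Z→Purify→Stain = 1+1+3+7+5 = 17 ⇒ 17 days.

17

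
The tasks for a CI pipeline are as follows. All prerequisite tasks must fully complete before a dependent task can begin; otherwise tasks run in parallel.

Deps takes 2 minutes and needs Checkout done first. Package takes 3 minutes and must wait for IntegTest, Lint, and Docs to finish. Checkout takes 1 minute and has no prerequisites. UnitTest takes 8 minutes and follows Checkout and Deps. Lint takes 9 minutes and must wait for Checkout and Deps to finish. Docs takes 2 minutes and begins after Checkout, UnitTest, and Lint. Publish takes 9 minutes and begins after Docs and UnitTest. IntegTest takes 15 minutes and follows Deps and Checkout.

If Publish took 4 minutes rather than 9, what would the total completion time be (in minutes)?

Critical path before the change: Checkout→Deps→Lint→Docs→Publish = 1+2+9+2+9 = 23 giving 23 minutes.
Since Publish is critical, the -5 change carries straight to that chain (now 18 minutes).
The binding chain switches to Checkout→Deps→IntegTest→Package = 1+2+15+3 = 21; finish 21 minutes.

21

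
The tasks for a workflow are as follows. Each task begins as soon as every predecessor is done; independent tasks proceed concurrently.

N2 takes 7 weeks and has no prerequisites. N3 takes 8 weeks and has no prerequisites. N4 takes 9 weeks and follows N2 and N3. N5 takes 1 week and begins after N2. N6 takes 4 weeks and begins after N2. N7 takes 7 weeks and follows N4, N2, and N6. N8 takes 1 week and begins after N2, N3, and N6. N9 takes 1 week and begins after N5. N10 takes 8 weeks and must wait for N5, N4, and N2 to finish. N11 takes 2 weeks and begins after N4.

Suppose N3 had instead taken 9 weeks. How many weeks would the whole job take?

26

Actual critical path: N3→N4→N10 = 8+9+8 = 25 ⇒ 25 weeks.
Since N3 is critical, the +1 change carries straight to that chain (now 26 weeks).
No other chain overtakes it, so the finish is 26 weeks.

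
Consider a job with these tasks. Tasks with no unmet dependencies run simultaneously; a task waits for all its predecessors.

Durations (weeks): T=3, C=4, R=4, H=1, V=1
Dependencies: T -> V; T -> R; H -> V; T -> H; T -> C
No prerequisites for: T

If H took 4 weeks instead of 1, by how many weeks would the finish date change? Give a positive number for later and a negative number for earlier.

1

As given, the longest chain is T→C = 3+4 = 7, so the finish is 7 weeks.
The longest path through H is only 5 weeks, so H has float 2.
The binding chain switches to T→H→V = 3+4+1 = 8; finish 8 weeks.
Change in finish: 8 − 7 = +1 weeks.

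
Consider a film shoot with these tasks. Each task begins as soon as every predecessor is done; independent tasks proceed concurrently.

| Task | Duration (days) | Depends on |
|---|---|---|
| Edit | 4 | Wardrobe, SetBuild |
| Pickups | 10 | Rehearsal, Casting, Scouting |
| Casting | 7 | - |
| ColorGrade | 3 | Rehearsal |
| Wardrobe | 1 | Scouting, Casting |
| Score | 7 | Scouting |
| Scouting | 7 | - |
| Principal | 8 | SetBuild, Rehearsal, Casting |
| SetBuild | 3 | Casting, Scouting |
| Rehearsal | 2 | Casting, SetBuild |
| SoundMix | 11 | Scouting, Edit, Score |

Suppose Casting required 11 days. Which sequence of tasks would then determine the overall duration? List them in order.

Casting, SetBuild, Edit, SoundMix

Baseline: Casting→SetBuild→Edit→SoundMix = 7+3+4+11 = 25 → 25 days.
Casting is on the critical path; changing it to 11 makes that path 29 days.
That remains the longest chain; total 29 days.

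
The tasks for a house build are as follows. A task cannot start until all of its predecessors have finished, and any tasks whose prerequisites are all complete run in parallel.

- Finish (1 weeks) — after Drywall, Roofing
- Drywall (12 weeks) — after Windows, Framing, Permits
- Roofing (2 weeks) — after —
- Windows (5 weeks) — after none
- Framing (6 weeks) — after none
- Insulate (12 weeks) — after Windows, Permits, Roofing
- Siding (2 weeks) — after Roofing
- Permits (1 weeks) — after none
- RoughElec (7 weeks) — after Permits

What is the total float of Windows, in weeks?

1

Critical path: Framing→Drywall→Finish = 6+12+1 = 19, so the finish is 19 weeks.
The longest chain containing Windows totals 18 weeks.
Float = 19 − 18 = 1.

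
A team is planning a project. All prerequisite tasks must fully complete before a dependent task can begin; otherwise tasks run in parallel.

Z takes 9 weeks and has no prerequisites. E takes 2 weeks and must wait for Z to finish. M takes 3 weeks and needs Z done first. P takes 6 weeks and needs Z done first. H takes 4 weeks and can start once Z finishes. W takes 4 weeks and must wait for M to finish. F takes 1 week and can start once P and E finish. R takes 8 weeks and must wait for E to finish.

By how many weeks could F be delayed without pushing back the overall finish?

3

Critical path: Z→E→R = 9+2+8 = 19, so the finish is 19 weeks.
F finishes as early as 16 and must finish by 19.
Float = 19 − 16 = 3.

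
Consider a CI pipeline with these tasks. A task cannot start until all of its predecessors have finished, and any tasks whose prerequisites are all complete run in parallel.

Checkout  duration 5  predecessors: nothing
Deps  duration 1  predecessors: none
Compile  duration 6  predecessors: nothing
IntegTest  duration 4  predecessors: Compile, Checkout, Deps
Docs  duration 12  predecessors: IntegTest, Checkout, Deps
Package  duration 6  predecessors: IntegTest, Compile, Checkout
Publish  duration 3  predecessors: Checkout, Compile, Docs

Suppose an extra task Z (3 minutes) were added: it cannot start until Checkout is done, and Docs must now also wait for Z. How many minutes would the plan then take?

25

Originally the plan takes 25 minutes.
With Z inserted, Docs now waits for max(IntegTest, Checkout, Deps, Z).
New critical path: Compile→IntegTest→Docs→Publish = 6+4+12+3 = 25 ⇒ 25 minutes.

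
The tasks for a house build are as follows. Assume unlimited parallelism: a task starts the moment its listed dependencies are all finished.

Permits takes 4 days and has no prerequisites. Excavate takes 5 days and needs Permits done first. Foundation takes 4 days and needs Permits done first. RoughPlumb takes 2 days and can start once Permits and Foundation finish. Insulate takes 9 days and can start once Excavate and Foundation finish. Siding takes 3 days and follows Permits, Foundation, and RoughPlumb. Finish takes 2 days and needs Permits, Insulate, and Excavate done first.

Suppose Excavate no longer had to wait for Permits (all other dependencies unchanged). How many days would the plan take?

With the dependency in place, Permits→Excavate→Insulate→Finish = 4+5+9+2 = 20 sets the finish at 20 days.
Without Permits→Excavate, Excavate's earliest start moves from 4 to 0.
The longest chain is now Permits→Foundation→Insulate→Finish = 4+4+9+2 = 19, so the plan takes 19 days.

19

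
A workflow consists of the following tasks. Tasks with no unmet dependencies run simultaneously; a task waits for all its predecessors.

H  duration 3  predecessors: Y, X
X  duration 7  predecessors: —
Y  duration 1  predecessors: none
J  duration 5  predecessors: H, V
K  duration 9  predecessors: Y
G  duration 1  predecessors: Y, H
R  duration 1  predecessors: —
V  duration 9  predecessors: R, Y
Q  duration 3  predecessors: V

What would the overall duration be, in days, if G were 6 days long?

16

Baseline: X→H→J = 7+3+5 = 15 → 15 days.
G has 4 days of float (longest path through it is 11).
New critical path: X→H→G = 7+3+6 = 16 ⇒ 16 days.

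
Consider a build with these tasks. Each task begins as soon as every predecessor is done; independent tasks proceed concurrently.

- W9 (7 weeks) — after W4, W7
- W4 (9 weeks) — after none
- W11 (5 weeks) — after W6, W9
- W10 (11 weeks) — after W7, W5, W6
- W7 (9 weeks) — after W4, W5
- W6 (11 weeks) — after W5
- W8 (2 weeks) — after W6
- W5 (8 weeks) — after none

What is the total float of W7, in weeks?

0

W4→W7→W9→W11 = 9+9+7+5 = 30 sets the makespan at 30 weeks.
Longest path through W7: 30 weeks (earliest finish 18, latest finish 18).
Slack of W7 = 9 − 9 = 0 weeks.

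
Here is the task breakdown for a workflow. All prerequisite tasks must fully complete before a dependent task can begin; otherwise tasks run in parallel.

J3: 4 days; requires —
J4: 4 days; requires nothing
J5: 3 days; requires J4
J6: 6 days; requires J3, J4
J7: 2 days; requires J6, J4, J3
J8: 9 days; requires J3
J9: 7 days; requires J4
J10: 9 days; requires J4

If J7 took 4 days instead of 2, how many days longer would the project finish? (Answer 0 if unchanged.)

Baseline: J3→J8 = 4+9 = 13 → 13 days.
J7 is off the critical path — its longest chain is 12 days, giving 1 of slack.
The binding chain switches to J3→J6→J7 = 4+6+4 = 14; finish 14 days.
Change in finish: 14 − 13 = +1 days.

1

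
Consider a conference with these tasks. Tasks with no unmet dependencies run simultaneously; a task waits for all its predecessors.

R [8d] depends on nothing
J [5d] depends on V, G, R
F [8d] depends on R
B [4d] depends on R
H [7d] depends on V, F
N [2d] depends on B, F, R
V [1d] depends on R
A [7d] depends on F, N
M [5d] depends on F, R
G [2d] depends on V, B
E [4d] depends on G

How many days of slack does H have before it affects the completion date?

The longest chain is R→F→N→A = 8+8+2+7 = 25; overall finish 25 days.
The longest chain containing H totals 23 days.
Float = 25 − 23 = 2.

2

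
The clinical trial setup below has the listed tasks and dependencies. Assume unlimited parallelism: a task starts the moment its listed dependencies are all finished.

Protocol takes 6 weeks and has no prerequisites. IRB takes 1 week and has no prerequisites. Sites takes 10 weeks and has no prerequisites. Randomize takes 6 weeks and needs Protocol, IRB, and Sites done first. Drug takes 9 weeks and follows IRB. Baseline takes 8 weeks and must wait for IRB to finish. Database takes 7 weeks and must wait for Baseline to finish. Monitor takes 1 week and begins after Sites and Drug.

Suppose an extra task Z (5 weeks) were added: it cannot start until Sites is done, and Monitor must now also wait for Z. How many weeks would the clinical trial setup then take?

Originally the clinical trial setup takes 16 weeks.
With Z inserted, Monitor now waits for max(Sites, Drug, Z).
New critical path: IRB→Baseline→Database = 1+8+7 = 16 ⇒ 16 weeks.

16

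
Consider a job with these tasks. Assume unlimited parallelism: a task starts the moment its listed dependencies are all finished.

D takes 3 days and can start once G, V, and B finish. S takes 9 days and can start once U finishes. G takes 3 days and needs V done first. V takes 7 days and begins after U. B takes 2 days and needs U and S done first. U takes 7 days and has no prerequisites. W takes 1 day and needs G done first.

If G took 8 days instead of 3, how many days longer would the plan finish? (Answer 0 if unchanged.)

Actual critical path: U→S→B→D = 7+9+2+3 = 21 ⇒ 21 days.
G has 1 day of float (longest path through it is 20).
Now U→V→G→D = 7+7+8+3 = 25 is longest, so the finish becomes 25 days.
Change in finish: 25 − 21 = +4 days.

4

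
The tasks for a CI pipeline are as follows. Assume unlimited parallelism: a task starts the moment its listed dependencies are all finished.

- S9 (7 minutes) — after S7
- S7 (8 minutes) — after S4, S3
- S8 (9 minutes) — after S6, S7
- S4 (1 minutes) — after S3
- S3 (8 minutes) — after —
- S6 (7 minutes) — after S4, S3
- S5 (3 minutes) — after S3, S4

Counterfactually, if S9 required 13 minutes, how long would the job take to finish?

30

Critical path before the change: S3→S4→S7→S8 = 8+1+8+9 = 26 giving 26 minutes.
The longest path through S9 is only 24 minutes, so S9 has float 2.
Now S3→S4→S7→S9 = 8+1+8+13 = 30 is longest, so the finish becomes 30 minutes.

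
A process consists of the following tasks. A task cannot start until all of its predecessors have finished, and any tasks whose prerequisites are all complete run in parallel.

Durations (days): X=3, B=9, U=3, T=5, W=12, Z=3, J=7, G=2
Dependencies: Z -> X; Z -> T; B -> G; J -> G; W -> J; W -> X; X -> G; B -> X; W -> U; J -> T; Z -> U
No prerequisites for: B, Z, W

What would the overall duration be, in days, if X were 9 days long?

Critical path before the change: W→J→T = 12+7+5 = 24 giving 24 days.
X has 7 days of float (longest path through it is 17).
The critical path is still W→J→T; finish is now 24 days.

24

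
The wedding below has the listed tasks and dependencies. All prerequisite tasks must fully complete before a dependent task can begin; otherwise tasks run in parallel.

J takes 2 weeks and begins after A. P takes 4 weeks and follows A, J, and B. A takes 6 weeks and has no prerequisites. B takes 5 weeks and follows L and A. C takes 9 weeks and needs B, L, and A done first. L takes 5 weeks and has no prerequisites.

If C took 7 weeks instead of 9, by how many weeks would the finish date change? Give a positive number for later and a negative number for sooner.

Actual critical path: A→B→C = 6+5+9 = 20 ⇒ 20 weeks.
Since C is critical, the -2 change carries straight to that chain (now 18 weeks).
That remains the longest chain; total 18 weeks.
Change in finish: 18 − 20 = -2 weeks.

-2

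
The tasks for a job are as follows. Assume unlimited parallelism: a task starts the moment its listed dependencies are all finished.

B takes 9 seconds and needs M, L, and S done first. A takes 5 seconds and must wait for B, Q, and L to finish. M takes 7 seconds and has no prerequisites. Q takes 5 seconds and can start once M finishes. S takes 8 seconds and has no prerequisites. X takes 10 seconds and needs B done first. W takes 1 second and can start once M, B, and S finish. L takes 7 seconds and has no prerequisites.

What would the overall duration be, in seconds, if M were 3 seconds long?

27

As given, the longest chain is S→B→X = 8+9+10 = 27, so the finish is 27 seconds.
M is off the critical path — its longest chain is 26 seconds, giving 1 of slack.
The critical path is still S→B→X; finish is now 27 seconds.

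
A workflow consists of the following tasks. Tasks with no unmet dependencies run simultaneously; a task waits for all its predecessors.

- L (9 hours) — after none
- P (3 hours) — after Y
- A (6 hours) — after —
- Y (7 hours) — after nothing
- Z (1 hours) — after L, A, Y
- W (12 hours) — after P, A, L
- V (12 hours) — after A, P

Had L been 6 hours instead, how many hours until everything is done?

22

Actual critical path: Y→P→V = 7+3+12 = 22 ⇒ 22 hours.
The longest path through L is only 21 hours, so L has float 1.
No other chain overtakes it, so the finish is 22 hours.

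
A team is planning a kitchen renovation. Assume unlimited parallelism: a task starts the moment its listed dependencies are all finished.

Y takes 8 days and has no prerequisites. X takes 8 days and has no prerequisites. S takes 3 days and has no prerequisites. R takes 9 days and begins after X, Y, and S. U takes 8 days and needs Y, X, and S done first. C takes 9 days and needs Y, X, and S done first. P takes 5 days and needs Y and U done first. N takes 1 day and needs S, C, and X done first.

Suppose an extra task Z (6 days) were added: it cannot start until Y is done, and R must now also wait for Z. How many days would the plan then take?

23

Originally the plan takes 21 days.
With Z inserted, R now waits for max(X, Y, S, Z).
New critical path: Y→Z→R = 8+6+9 = 23 ⇒ 23 days.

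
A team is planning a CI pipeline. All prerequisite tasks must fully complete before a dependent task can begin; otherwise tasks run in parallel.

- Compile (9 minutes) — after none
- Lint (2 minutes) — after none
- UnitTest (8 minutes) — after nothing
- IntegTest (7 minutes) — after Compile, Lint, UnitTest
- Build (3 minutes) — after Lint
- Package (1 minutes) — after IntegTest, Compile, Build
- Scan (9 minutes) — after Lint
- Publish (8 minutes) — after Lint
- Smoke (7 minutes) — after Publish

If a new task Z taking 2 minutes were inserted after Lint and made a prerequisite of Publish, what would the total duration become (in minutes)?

19

Originally the plan takes 17 minutes.
With Z inserted, Publish now waits for max(Lint, Z).
New critical path: Lint→Z→Publish→Smoke = 2+2+8+7 = 19 ⇒ 19 minutes.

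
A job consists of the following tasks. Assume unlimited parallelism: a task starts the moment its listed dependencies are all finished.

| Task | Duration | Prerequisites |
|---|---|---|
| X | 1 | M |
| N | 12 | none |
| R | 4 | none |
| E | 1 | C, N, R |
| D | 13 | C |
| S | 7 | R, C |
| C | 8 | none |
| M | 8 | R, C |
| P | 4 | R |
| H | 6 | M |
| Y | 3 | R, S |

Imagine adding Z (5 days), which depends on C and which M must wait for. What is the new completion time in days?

Originally the schedule takes 22 days.
With Z inserted, M now waits for max(R, C, Z).
New critical path: C→Z→M→H = 8+5+8+6 = 27 ⇒ 27 days.

27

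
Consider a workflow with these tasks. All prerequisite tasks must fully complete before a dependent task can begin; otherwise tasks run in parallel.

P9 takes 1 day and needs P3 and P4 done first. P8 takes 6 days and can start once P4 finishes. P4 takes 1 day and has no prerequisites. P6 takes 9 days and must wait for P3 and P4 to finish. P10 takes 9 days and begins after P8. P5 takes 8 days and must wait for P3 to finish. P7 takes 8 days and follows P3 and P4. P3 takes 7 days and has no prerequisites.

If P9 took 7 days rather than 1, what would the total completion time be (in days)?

Actual critical path: P3→P6 = 7+9 = 16 ⇒ 16 days.
The longest path through P9 is only 8 days, so P9 has float 8.
The critical path is still P3→P6; finish is now 16 days.

16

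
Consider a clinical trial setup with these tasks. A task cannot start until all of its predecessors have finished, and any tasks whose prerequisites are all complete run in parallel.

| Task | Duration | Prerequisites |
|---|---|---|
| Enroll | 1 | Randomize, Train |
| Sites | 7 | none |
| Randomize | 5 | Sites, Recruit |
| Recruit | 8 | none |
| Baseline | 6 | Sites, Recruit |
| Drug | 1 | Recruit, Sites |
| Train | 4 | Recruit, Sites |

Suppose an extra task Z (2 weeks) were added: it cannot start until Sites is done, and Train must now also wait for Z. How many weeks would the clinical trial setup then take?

Originally the clinical trial setup takes 14 weeks.
With Z inserted, Train now waits for max(Recruit, Sites, Z).
New critical path: Sites→Z→Train→Enroll = 7+2+4+1 = 14 ⇒ 14 weeks.

14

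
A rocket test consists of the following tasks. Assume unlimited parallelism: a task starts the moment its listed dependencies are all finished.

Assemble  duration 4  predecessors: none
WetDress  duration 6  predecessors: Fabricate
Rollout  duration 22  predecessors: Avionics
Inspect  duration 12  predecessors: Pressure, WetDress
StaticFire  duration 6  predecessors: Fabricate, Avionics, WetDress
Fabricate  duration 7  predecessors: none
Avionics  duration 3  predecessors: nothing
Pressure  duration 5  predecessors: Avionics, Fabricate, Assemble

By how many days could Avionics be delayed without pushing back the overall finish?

The longest chain is Fabricate→WetDress→Inspect = 7+6+12 = 25; overall finish 25 days.
The longest chain containing Avionics totals 25 days.
Slack of Avionics = 0 − 0 = 0 days.

0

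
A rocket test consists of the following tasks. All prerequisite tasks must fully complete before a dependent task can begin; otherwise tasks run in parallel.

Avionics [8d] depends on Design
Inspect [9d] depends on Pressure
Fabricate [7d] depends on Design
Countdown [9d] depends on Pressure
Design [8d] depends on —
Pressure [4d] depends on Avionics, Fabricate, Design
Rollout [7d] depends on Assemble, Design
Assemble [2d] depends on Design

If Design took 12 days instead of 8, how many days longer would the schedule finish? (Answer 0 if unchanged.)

4

The binding path is Design→Avionics→Pressure→Inspect = 8+8+4+9 = 29; finish at 29 days.
Since Design is critical, the +4 change carries straight to that chain (now 33 days).
That remains the longest chain; total 33 days.
Change in finish: 33 − 29 = +4 days.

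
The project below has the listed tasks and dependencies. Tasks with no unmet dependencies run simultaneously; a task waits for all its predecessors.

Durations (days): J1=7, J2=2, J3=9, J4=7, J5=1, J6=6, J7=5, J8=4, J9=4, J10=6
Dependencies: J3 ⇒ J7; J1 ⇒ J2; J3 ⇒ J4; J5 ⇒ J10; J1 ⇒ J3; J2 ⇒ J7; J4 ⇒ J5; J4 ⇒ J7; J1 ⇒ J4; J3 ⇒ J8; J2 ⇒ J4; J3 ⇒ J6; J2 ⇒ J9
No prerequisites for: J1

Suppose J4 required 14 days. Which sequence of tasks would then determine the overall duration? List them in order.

Actual critical path: J1→J3→J4→J5→J10 = 7+9+7+1+6 = 30 ⇒ 30 days.
J4 is on the critical path; changing it to 14 makes that path 37 days.
No other chain overtakes it, so the finish is 37 days.

J1, J3, J4, J5, J10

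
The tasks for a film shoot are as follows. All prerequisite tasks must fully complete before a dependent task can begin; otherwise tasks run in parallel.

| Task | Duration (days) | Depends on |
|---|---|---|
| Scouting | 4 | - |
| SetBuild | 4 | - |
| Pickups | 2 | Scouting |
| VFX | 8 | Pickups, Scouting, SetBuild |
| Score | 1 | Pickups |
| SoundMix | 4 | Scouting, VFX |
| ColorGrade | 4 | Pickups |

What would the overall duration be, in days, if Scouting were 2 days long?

16

As given, the longest chain is Scouting→Pickups→VFX→SoundMix = 4+2+8+4 = 18, so the finish is 18 days.
Scouting is on the critical path; changing it to 2 makes that path 16 days.
No other chain overtakes it, so the finish is 16 days.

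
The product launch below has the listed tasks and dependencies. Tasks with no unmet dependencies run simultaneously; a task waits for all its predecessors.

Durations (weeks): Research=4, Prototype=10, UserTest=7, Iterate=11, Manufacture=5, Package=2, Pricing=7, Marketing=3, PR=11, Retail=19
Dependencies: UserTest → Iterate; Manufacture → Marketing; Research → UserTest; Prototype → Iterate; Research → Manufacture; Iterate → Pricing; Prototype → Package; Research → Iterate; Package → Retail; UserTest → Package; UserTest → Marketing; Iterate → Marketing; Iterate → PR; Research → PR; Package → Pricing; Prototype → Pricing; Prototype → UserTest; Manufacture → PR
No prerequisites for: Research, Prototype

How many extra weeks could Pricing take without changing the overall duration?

4

Critical path: Prototype→UserTest→Iterate→PR = 10+7+11+11 = 39, so the finish is 39 weeks.
The longest chain containing Pricing totals 35 weeks.
Float = 39 − 35 = 4.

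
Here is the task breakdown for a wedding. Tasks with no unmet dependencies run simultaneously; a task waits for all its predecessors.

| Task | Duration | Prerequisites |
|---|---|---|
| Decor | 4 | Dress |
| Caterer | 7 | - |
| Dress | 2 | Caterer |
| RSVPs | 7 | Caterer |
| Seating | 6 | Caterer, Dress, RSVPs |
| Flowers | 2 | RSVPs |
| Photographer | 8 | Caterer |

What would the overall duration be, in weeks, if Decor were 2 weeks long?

20

The binding path is Caterer→RSVPs→Seating = 7+7+6 = 20; finish at 20 weeks.
The longest path through Decor is only 13 weeks, so Decor has float 7.
The critical path is still Caterer→RSVPs→Seating; finish is now 20 weeks.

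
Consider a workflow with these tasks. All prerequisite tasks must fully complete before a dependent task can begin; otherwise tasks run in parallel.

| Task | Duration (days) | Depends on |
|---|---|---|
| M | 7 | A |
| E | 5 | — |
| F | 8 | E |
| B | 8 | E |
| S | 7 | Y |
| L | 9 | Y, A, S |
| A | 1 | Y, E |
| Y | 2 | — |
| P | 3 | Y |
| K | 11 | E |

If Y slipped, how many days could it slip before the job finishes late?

0

Y→S→L = 2+7+9 = 18 sets the makespan at 18 days.
Longest path through Y: 18 days (earliest finish 2, latest finish 2).
So Y can slip 2 − 2 = 0 days.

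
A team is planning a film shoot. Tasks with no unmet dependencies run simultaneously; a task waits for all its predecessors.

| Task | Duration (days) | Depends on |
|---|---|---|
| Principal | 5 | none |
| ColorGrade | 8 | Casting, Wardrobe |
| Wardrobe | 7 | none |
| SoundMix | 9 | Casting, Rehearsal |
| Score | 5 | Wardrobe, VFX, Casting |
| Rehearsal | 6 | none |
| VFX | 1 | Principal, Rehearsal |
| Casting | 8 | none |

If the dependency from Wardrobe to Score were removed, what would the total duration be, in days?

Before: longest chain Casting→SoundMix = 8+9 = 17, finish 17.
Dropping Wardrobe→Score doesn't change Score's earliest start (8); another predecessor still binds.
After: Casting→SoundMix = 8+9 = 17 → 17 days.

17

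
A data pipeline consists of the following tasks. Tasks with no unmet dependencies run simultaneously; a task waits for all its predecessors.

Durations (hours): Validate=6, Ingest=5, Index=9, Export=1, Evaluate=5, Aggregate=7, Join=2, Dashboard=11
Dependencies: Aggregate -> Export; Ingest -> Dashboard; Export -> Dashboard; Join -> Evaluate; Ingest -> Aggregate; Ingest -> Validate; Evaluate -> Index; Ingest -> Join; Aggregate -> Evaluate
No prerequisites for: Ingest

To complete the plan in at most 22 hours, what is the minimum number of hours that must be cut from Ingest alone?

4

Current finish: 26 hours; target: 22.
Ingest is on every critical path, so each hour cut from Ingest cuts the finish by one (this holds down to a finish of 22).
Need 26 − 22 = 4 hours off Ingest → Ingest becomes 1 hour, finish becomes 22.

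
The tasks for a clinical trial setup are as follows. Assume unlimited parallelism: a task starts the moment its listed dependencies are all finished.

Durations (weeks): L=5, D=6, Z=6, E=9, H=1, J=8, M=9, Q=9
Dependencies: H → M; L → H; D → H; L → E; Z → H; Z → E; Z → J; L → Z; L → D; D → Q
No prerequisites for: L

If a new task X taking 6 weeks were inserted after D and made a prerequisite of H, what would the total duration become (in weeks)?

Originally the schedule takes 21 weeks.
With X inserted, H now waits for max(L, D, Z, X).
New critical path: L→D→X→H→M = 5+6+6+1+9 = 27 ⇒ 27 weeks.

27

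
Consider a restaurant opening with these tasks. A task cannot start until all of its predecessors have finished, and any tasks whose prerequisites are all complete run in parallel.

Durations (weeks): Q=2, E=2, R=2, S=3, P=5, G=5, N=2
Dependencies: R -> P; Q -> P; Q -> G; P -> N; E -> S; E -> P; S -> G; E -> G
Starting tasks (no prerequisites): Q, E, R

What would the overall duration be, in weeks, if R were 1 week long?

10

Actual critical path: E→S→G = 2+3+5 = 10 ⇒ 10 weeks.
The longest path through R is only 9 weeks, so R has float 1.
That remains the longest chain; total 10 weeks.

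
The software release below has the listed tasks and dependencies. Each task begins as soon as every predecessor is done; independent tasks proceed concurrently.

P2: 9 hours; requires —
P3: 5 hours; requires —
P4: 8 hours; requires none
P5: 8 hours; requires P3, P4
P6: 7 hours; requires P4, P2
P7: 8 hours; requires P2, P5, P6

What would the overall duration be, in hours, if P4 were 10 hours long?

Actual critical path: P4→P5→P7 = 8+8+8 = 24 ⇒ 24 hours.
Since P4 is critical, the +2 change carries straight to that chain (now 26 hours).
The critical path is still P4→P5→P7; finish is now 26 hours.

26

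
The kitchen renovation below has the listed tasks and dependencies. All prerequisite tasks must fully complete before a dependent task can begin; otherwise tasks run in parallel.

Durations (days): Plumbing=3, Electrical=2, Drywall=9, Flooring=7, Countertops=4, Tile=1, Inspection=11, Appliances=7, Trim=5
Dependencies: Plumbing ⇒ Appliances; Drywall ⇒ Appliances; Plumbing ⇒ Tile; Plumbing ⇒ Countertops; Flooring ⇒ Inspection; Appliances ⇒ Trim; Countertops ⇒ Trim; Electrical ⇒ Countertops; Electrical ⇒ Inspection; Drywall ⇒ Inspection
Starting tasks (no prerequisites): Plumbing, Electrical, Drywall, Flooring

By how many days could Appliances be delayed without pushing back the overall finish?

Critical path: Drywall→Appliances→Trim = 9+7+5 = 21, so the finish is 21 days.
Appliances finishes as early as 16 and must finish by 16.
Float = 21 − 21 = 0.

0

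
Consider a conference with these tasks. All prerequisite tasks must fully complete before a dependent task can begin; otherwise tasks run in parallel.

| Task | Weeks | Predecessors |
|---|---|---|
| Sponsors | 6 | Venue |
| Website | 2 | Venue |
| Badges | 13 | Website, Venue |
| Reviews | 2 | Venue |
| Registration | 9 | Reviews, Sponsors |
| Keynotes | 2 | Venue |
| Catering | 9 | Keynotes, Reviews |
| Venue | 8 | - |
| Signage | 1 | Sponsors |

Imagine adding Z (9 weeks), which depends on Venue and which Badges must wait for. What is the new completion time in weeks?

30

Originally the conference takes 23 weeks.
With Z inserted, Badges now waits for max(Website, Venue, Z).
New critical path: Venue→Z→Badges = 8+9+13 = 30 ⇒ 30 weeks.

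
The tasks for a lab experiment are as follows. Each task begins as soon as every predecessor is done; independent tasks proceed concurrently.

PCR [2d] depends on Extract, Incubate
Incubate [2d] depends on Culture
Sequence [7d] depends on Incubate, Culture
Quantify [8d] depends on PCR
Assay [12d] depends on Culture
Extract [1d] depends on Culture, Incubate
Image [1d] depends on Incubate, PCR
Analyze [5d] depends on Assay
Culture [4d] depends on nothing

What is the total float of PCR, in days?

Critical path: Culture→Assay→Analyze = 4+12+5 = 21, so the finish is 21 days.
PCR finishes as early as 9 and must finish by 13.
So PCR can slip 13 − 9 = 4 days.

4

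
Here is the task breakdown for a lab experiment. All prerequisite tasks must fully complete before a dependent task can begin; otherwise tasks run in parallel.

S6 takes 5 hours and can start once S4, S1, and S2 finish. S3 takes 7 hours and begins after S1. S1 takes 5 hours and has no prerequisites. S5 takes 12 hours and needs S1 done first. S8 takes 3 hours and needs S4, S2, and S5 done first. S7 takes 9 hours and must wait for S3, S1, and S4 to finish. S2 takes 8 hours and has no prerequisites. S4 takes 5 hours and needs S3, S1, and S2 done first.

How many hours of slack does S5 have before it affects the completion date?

6

The longest chain is S1→S3→S4→S7 = 5+7+5+9 = 26; overall finish 26 hours.
S5 finishes as early as 17 and must finish by 23.
Slack of S5 = 11 − 5 = 6 hours.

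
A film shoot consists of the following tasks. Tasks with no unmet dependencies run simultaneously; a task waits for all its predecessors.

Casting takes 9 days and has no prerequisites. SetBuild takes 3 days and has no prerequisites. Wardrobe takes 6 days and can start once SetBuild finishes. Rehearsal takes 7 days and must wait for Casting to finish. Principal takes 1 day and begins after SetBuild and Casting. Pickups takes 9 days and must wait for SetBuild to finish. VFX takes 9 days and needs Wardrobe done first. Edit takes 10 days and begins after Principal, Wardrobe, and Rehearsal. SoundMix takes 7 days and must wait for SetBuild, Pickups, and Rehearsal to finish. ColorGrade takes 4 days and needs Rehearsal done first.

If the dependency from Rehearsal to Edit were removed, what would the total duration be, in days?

Before: longest chain Casting→Rehearsal→Edit = 9+7+10 = 26, finish 26.
Without Rehearsal→Edit, Edit's earliest start moves from 16 to 10.
New critical path: Casting→Rehearsal→SoundMix = 9+7+7 = 23 ⇒ 23 days.

23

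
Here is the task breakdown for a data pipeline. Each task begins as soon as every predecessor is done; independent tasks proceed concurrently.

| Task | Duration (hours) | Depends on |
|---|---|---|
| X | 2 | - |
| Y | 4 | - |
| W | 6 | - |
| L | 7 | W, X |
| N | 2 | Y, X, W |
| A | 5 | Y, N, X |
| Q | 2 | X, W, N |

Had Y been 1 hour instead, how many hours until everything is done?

13

Actual critical path: W→L = 6+7 = 13 ⇒ 13 hours.
Y is off the critical path — its longest chain is 11 hours, giving 2 of slack.
No other chain overtakes it, so the finish is 13 hours.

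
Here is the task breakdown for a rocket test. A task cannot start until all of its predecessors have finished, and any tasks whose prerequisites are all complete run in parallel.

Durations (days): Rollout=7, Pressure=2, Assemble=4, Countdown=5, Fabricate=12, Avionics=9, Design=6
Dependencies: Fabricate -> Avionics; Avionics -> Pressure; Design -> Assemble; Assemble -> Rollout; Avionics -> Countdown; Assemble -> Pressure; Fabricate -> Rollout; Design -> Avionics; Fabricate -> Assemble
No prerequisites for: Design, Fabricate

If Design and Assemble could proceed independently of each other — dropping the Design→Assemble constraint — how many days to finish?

With the dependency in place, Fabricate→Avionics→Countdown = 12+9+5 = 26 sets the finish at 26 days.
Dropping Design→Assemble doesn't change Assemble's earliest start (12); another predecessor still binds.
After: Fabricate→Avionics→Countdown = 12+9+5 = 26 → 26 days.

26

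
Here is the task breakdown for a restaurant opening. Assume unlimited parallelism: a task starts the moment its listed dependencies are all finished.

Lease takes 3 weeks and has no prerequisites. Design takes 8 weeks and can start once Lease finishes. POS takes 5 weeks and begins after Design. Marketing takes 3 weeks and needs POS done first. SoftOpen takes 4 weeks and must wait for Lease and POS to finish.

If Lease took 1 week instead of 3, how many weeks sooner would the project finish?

As given, the longest chain is Lease→Design→POS→SoftOpen = 3+8+5+4 = 20, so the finish is 20 weeks.
Since Lease is critical, the -2 change carries straight to that chain (now 18 weeks).
That remains the longest chain; total 18 weeks.
Change in finish: 18 − 20 = -2 weeks.

2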